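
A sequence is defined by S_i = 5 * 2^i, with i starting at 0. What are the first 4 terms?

This is a geometric sequence.
i=0: S_0 = 5 * 2^0 = 5
i=1: S_1 = 5 * 2^1 = 10
i=2: S_2 = 5 * 2^2 = 20
i=3: S_3 = 5 * 2^3 = 40
The first 4 terms are: [5, 10, 20, 40]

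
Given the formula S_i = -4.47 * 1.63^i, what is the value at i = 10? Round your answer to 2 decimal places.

S_10 = -4.47 * 1.63^10 ≈ -4.47 * 132.3964 ≈ -591.81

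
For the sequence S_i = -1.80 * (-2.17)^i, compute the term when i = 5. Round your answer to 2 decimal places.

S_5 = -1.8 * (-2.17)^5 ≈ -1.8 * -48.117 ≈ 86.61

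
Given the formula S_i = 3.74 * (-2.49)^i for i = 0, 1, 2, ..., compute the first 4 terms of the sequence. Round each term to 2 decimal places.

This is a geometric sequence.
i=0: S_0 = 3.74 * (-2.49)^0 = 3.74
i=1: S_1 = 3.74 * (-2.49)^1 ≈ -9.31
i=2: S_2 = 3.74 * (-2.49)^2 ≈ 23.19
i=3: S_3 = 3.74 * (-2.49)^3 ≈ -57.74
The first 4 terms are: [3.74, -9.31, 23.19, -57.74]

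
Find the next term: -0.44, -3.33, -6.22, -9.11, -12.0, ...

Differences: -3.33 - -0.44 = -2.89
This is an arithmetic sequence with common difference d = -2.89.
Next term = -12.0 + -2.89 = -14.89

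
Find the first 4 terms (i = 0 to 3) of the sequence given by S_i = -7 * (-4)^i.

This is a geometric sequence.
i=0: S_0 = -7 * (-4)^0 = -7
i=1: S_1 = -7 * (-4)^1 = 28
i=2: S_2 = -7 * (-4)^2 = -112
i=3: S_3 = -7 * (-4)^3 = 448
The first 4 terms are: [-7, 28, -112, 448]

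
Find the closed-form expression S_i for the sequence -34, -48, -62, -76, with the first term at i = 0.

Check differences: -48 - -34 = -14
-62 - -48 = -14
Common difference d = -14.
First term a = -34.
Formula: S_i = -34 - 14*i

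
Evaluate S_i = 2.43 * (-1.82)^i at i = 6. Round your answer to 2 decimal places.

S_6 = 2.43 * (-1.82)^6 ≈ 2.43 * 36.34363 ≈ 88.32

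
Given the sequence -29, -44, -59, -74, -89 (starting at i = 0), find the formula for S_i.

Check differences: -44 - -29 = -15
-59 - -44 = -15
Common difference d = -15.
First term a = -29.
Formula: S_i = -29 - 15*i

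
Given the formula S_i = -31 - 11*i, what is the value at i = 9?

S_9 = -31 + -11*9 = -31 + -99 = -130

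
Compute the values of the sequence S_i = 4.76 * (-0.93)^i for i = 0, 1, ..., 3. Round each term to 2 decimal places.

This is a geometric sequence.
i=0: S_0 = 4.76 * (-0.93)^0 = 4.76
i=1: S_1 = 4.76 * (-0.93)^1 ≈ -4.43
i=2: S_2 = 4.76 * (-0.93)^2 ≈ 4.12
i=3: S_3 = 4.76 * (-0.93)^3 ≈ -3.83
The first 4 terms are: [4.76, -4.43, 4.12, -3.83]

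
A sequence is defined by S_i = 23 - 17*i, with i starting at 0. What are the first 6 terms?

This is an arithmetic sequence.
i=0: S_0 = 23 + -17*0 = 23
i=1: S_1 = 23 + -17*1 = 6
i=2: S_2 = 23 + -17*2 = -11
i=3: S_3 = 23 + -17*3 = -28
i=4: S_4 = 23 + -17*4 = -45
i=5: S_5 = 23 + -17*5 = -62
The first 6 terms are: [23, 6, -11, -28, -45, -62]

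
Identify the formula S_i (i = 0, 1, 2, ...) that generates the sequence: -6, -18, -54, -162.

Check ratios: -18 / -6 = 3.0
Common ratio r = 3.
First term a = -6.
Formula: S_i = -6 * 3^i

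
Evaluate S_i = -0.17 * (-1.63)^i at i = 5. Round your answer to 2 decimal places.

S_5 = -0.17 * (-1.63)^5 ≈ -0.17 * -11.5064 ≈ 1.96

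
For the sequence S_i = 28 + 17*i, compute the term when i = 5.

S_5 = 28 + 17*5 = 28 + 85 = 113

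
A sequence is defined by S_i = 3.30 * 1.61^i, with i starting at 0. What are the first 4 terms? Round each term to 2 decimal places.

This is a geometric sequence.
i=0: S_0 = 3.3 * 1.61^0 = 3.3
i=1: S_1 = 3.3 * 1.61^1 ≈ 5.31
i=2: S_2 = 3.3 * 1.61^2 ≈ 8.55
i=3: S_3 = 3.3 * 1.61^3 ≈ 13.77
The first 4 terms are: [3.3, 5.31, 8.55, 13.77]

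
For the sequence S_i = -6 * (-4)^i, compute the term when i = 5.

S_5 = -6 * (-4)^5 = -6 * -1024 = 6144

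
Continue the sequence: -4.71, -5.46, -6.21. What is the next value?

Differences: -5.46 - -4.71 = -0.75
This is an arithmetic sequence with common difference d = -0.75.
Next term = -6.21 + -0.75 = -6.96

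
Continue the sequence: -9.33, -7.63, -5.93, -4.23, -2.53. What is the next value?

Differences: -7.63 - -9.33 = 1.7
This is an arithmetic sequence with common difference d = 1.7.
Next term = -2.53 + 1.7 = -0.83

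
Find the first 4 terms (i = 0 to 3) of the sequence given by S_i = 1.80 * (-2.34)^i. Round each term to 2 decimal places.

This is a geometric sequence.
i=0: S_0 = 1.8 * (-2.34)^0 = 1.8
i=1: S_1 = 1.8 * (-2.34)^1 ≈ -4.21
i=2: S_2 = 1.8 * (-2.34)^2 ≈ 9.86
i=3: S_3 = 1.8 * (-2.34)^3 ≈ -23.06
The first 4 terms are: [1.8, -4.21, 9.86, -23.06]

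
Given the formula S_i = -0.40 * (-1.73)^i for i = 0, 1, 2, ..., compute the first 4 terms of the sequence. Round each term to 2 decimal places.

This is a geometric sequence.
i=0: S_0 = -0.4 * (-1.73)^0 = -0.4
i=1: S_1 = -0.4 * (-1.73)^1 ≈ 0.69
i=2: S_2 = -0.4 * (-1.73)^2 ≈ -1.2
i=3: S_3 = -0.4 * (-1.73)^3 ≈ 2.07
The first 4 terms are: [-0.4, 0.69, -1.2, 2.07]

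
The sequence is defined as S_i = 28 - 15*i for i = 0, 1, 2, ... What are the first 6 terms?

This is an arithmetic sequence.
i=0: S_0 = 28 + -15*0 = 28
i=1: S_1 = 28 + -15*1 = 13
i=2: S_2 = 28 + -15*2 = -2
i=3: S_3 = 28 + -15*3 = -17
i=4: S_4 = 28 + -15*4 = -32
i=5: S_5 = 28 + -15*5 = -47
The first 6 terms are: [28, 13, -2, -17, -32, -47]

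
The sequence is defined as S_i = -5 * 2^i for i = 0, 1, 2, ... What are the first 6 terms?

This is a geometric sequence.
i=0: S_0 = -5 * 2^0 = -5
i=1: S_1 = -5 * 2^1 = -10
i=2: S_2 = -5 * 2^2 = -20
i=3: S_3 = -5 * 2^3 = -40
i=4: S_4 = -5 * 2^4 = -80
i=5: S_5 = -5 * 2^5 = -160
The first 6 terms are: [-5, -10, -20, -40, -80, -160]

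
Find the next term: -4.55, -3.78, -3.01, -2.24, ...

Differences: -3.78 - -4.55 = 0.77
This is an arithmetic sequence with common difference d = 0.77.
Next term = -2.24 + 0.77 = -1.47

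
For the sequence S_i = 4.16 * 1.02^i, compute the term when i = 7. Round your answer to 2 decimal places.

S_7 = 4.16 * 1.02^7 ≈ 4.16 * 1.1487 ≈ 4.78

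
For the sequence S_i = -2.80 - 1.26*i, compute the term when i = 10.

S_10 = -2.8 + -1.26*10 = -2.8 + -12.6 = -15.4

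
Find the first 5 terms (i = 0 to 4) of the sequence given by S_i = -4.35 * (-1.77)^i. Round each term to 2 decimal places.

This is a geometric sequence.
i=0: S_0 = -4.35 * (-1.77)^0 = -4.35
i=1: S_1 = -4.35 * (-1.77)^1 ≈ 7.7
i=2: S_2 = -4.35 * (-1.77)^2 ≈ -13.63
i=3: S_3 = -4.35 * (-1.77)^3 ≈ 24.12
i=4: S_4 = -4.35 * (-1.77)^4 ≈ -42.7
The first 5 terms are: [-4.35, 7.7, -13.63, 24.12, -42.7]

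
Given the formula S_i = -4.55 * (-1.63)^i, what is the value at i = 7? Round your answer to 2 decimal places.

S_7 = -4.55 * (-1.63)^7 ≈ -4.55 * -30.5713 ≈ 139.1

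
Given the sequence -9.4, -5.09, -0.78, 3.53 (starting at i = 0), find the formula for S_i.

Check differences: -5.09 - -9.4 = 4.31
-0.78 - -5.09 = 4.31
Common difference d = 4.31.
First term a = -9.4.
Formula: S_i = -9.40 + 4.31*i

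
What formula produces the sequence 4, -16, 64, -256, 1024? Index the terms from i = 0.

Check ratios: -16 / 4 = -4.0
Common ratio r = -4.
First term a = 4.
Formula: S_i = 4 * (-4)^i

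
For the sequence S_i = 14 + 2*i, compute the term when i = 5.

S_5 = 14 + 2*5 = 14 + 10 = 24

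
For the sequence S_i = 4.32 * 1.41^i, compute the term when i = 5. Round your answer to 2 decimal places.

S_5 = 4.32 * 1.41^5 ≈ 4.32 * 5.5731 ≈ 24.08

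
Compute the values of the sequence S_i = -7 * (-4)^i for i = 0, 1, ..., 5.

This is a geometric sequence.
i=0: S_0 = -7 * (-4)^0 = -7
i=1: S_1 = -7 * (-4)^1 = 28
i=2: S_2 = -7 * (-4)^2 = -112
i=3: S_3 = -7 * (-4)^3 = 448
i=4: S_4 = -7 * (-4)^4 = -1792
i=5: S_5 = -7 * (-4)^5 = 7168
The first 6 terms are: [-7, 28, -112, 448, -1792, 7168]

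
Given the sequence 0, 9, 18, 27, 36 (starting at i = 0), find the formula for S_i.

Check differences: 9 - 0 = 9
18 - 9 = 9
Common difference d = 9.
First term a = 0.
Formula: S_i = 0 + 9*i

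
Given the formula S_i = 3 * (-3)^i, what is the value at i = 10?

S_10 = 3 * (-3)^10 = 3 * 59049 = 177147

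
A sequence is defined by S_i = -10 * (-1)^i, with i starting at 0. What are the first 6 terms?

This is a geometric sequence.
i=0: S_0 = -10 * (-1)^0 = -10
i=1: S_1 = -10 * (-1)^1 = 10
i=2: S_2 = -10 * (-1)^2 = -10
i=3: S_3 = -10 * (-1)^3 = 10
i=4: S_4 = -10 * (-1)^4 = -10
i=5: S_5 = -10 * (-1)^5 = 10
The first 6 terms are: [-10, 10, -10, 10, -10, 10]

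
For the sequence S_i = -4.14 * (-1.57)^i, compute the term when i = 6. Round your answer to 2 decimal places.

S_6 = -4.14 * (-1.57)^6 ≈ -4.14 * 14.9761 ≈ -62.0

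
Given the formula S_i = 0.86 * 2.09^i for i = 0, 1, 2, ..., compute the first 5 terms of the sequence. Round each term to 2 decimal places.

This is a geometric sequence.
i=0: S_0 = 0.86 * 2.09^0 = 0.86
i=1: S_1 = 0.86 * 2.09^1 ≈ 1.8
i=2: S_2 = 0.86 * 2.09^2 ≈ 3.76
i=3: S_3 = 0.86 * 2.09^3 ≈ 7.85
i=4: S_4 = 0.86 * 2.09^4 ≈ 16.41
The first 5 terms are: [0.86, 1.8, 3.76, 7.85, 16.41]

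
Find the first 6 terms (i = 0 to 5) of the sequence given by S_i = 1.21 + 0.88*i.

This is an arithmetic sequence.
i=0: S_0 = 1.21 + 0.88*0 = 1.21
i=1: S_1 = 1.21 + 0.88*1 = 2.09
i=2: S_2 = 1.21 + 0.88*2 = 2.97
i=3: S_3 = 1.21 + 0.88*3 = 3.85
i=4: S_4 = 1.21 + 0.88*4 = 4.73
i=5: S_5 = 1.21 + 0.88*5 = 5.61
The first 6 terms are: [1.21, 2.09, 2.97, 3.85, 4.73, 5.61]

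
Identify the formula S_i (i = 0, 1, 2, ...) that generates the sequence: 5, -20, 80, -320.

Check ratios: -20 / 5 = -4.0
Common ratio r = -4.
First term a = 5.
Formula: S_i = 5 * (-4)^i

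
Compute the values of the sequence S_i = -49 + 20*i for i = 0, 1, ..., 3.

This is an arithmetic sequence.
i=0: S_0 = -49 + 20*0 = -49
i=1: S_1 = -49 + 20*1 = -29
i=2: S_2 = -49 + 20*2 = -9
i=3: S_3 = -49 + 20*3 = 11
The first 4 terms are: [-49, -29, -9, 11]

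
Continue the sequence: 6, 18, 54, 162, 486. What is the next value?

Ratios: 18 / 6 = 3.0
This is a geometric sequence with common ratio r = 3.
Next term = 486 * 3 = 1458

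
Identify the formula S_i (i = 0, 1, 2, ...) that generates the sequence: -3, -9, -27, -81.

Check ratios: -9 / -3 = 3.0
Common ratio r = 3.
First term a = -3.
Formula: S_i = -3 * 3^i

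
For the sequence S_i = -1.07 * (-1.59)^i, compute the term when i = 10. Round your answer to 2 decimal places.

S_10 = -1.07 * (-1.59)^10 ≈ -1.07 * 103.2693 ≈ -110.5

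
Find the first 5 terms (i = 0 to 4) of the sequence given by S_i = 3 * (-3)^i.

This is a geometric sequence.
i=0: S_0 = 3 * (-3)^0 = 3
i=1: S_1 = 3 * (-3)^1 = -9
i=2: S_2 = 3 * (-3)^2 = 27
i=3: S_3 = 3 * (-3)^3 = -81
i=4: S_4 = 3 * (-3)^4 = 243
The first 5 terms are: [3, -9, 27, -81, 243]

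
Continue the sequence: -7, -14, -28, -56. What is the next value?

Ratios: -14 / -7 = 2.0
This is a geometric sequence with common ratio r = 2.
Next term = -56 * 2 = -112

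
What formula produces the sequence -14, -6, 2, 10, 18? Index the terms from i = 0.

Check differences: -6 - -14 = 8
2 - -6 = 8
Common difference d = 8.
First term a = -14.
Formula: S_i = -14 + 8*i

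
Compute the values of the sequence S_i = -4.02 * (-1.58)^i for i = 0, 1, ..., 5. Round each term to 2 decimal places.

This is a geometric sequence.
i=0: S_0 = -4.02 * (-1.58)^0 = -4.02
i=1: S_1 = -4.02 * (-1.58)^1 ≈ 6.35
i=2: S_2 = -4.02 * (-1.58)^2 ≈ -10.04
i=3: S_3 = -4.02 * (-1.58)^3 ≈ 15.86
i=4: S_4 = -4.02 * (-1.58)^4 ≈ -25.05
i=5: S_5 = -4.02 * (-1.58)^5 ≈ 39.58
The first 6 terms are: [-4.02, 6.35, -10.04, 15.86, -25.05, 39.58]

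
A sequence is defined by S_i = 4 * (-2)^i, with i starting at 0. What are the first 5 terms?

This is a geometric sequence.
i=0: S_0 = 4 * (-2)^0 = 4
i=1: S_1 = 4 * (-2)^1 = -8
i=2: S_2 = 4 * (-2)^2 = 16
i=3: S_3 = 4 * (-2)^3 = -32
i=4: S_4 = 4 * (-2)^4 = 64
The first 5 terms are: [4, -8, 16, -32, 64]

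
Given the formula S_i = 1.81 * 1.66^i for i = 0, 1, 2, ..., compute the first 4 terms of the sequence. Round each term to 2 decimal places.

This is a geometric sequence.
i=0: S_0 = 1.81 * 1.66^0 = 1.81
i=1: S_1 = 1.81 * 1.66^1 ≈ 3.0
i=2: S_2 = 1.81 * 1.66^2 ≈ 4.99
i=3: S_3 = 1.81 * 1.66^3 ≈ 8.28
The first 4 terms are: [1.81, 3.0, 4.99, 8.28]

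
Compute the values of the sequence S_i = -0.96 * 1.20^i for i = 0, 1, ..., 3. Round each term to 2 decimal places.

This is a geometric sequence.
i=0: S_0 = -0.96 * 1.2^0 = -0.96
i=1: S_1 = -0.96 * 1.2^1 ≈ -1.15
i=2: S_2 = -0.96 * 1.2^2 ≈ -1.38
i=3: S_3 = -0.96 * 1.2^3 ≈ -1.66
The first 4 terms are: [-0.96, -1.15, -1.38, -1.66]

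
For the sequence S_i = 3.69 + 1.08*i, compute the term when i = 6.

S_6 = 3.69 + 1.08*6 = 3.69 + 6.48 = 10.17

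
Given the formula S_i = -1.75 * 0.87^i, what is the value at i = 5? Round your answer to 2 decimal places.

S_5 = -1.75 * 0.87^5 ≈ -1.75 * 0.4984 ≈ -0.87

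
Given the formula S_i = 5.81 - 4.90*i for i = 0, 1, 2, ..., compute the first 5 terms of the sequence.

This is an arithmetic sequence.
i=0: S_0 = 5.81 + -4.9*0 = 5.81
i=1: S_1 = 5.81 + -4.9*1 = 0.91
i=2: S_2 = 5.81 + -4.9*2 = -3.99
i=3: S_3 = 5.81 + -4.9*3 = -8.89
i=4: S_4 = 5.81 + -4.9*4 = -13.79
The first 5 terms are: [5.81, 0.91, -3.99, -8.89, -13.79]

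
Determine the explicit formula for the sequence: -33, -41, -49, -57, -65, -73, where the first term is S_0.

Check differences: -41 - -33 = -8
-49 - -41 = -8
Common difference d = -8.
First term a = -33.
Formula: S_i = -33 - 8*i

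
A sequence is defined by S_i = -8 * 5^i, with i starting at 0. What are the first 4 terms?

This is a geometric sequence.
i=0: S_0 = -8 * 5^0 = -8
i=1: S_1 = -8 * 5^1 = -40
i=2: S_2 = -8 * 5^2 = -200
i=3: S_3 = -8 * 5^3 = -1000
The first 4 terms are: [-8, -40, -200, -1000]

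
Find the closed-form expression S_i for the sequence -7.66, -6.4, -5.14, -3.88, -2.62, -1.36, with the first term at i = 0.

Check differences: -6.4 - -7.66 = 1.26
-5.14 - -6.4 = 1.26
Common difference d = 1.26.
First term a = -7.66.
Formula: S_i = -7.66 + 1.26*i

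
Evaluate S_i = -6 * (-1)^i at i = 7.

S_7 = -6 * (-1)^7 = -6 * -1 = 6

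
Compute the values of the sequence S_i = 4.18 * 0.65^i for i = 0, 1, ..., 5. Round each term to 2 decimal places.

This is a geometric sequence.
i=0: S_0 = 4.18 * 0.65^0 = 4.18
i=1: S_1 = 4.18 * 0.65^1 ≈ 2.72
i=2: S_2 = 4.18 * 0.65^2 ≈ 1.77
i=3: S_3 = 4.18 * 0.65^3 ≈ 1.15
i=4: S_4 = 4.18 * 0.65^4 ≈ 0.75
i=5: S_5 = 4.18 * 0.65^5 ≈ 0.49
The first 6 terms are: [4.18, 2.72, 1.77, 1.15, 0.75, 0.49]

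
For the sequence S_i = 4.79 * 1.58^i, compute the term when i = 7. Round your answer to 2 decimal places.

S_7 = 4.79 * 1.58^7 ≈ 4.79 * 24.581 ≈ 117.74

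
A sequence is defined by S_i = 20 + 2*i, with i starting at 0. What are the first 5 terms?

This is an arithmetic sequence.
i=0: S_0 = 20 + 2*0 = 20
i=1: S_1 = 20 + 2*1 = 22
i=2: S_2 = 20 + 2*2 = 24
i=3: S_3 = 20 + 2*3 = 26
i=4: S_4 = 20 + 2*4 = 28
The first 5 terms are: [20, 22, 24, 26, 28]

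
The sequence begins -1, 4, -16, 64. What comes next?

Ratios: 4 / -1 = -4.0
This is a geometric sequence with common ratio r = -4.
Next term = 64 * -4 = -256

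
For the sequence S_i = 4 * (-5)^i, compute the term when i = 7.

S_7 = 4 * (-5)^7 = 4 * -78125 = -312500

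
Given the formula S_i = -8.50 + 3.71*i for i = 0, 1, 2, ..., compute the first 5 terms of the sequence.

This is an arithmetic sequence.
i=0: S_0 = -8.5 + 3.71*0 = -8.5
i=1: S_1 = -8.5 + 3.71*1 = -4.79
i=2: S_2 = -8.5 + 3.71*2 = -1.08
i=3: S_3 = -8.5 + 3.71*3 = 2.63
i=4: S_4 = -8.5 + 3.71*4 = 6.34
The first 5 terms are: [-8.5, -4.79, -1.08, 2.63, 6.34]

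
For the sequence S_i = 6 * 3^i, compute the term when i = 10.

S_10 = 6 * 3^10 = 6 * 59049 = 354294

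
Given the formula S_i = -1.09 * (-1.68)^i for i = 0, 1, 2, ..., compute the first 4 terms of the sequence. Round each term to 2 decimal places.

This is a geometric sequence.
i=0: S_0 = -1.09 * (-1.68)^0 = -1.09
i=1: S_1 = -1.09 * (-1.68)^1 ≈ 1.83
i=2: S_2 = -1.09 * (-1.68)^2 ≈ -3.08
i=3: S_3 = -1.09 * (-1.68)^3 ≈ 5.17
The first 4 terms are: [-1.09, 1.83, -3.08, 5.17]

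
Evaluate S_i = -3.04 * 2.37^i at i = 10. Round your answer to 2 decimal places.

S_10 = -3.04 * 2.37^10 ≈ -3.04 * 5590.9223 ≈ -16996.4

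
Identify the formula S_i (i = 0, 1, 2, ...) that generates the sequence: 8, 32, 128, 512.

Check ratios: 32 / 8 = 4.0
Common ratio r = 4.
First term a = 8.
Formula: S_i = 8 * 4^i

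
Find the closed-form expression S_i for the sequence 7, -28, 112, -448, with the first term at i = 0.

Check ratios: -28 / 7 = -4.0
Common ratio r = -4.
First term a = 7.
Formula: S_i = 7 * (-4)^i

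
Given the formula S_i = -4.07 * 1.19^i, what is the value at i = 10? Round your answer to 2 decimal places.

S_10 = -4.07 * 1.19^10 ≈ -4.07 * 5.6947 ≈ -23.18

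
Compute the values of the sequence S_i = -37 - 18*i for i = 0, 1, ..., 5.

This is an arithmetic sequence.
i=0: S_0 = -37 + -18*0 = -37
i=1: S_1 = -37 + -18*1 = -55
i=2: S_2 = -37 + -18*2 = -73
i=3: S_3 = -37 + -18*3 = -91
i=4: S_4 = -37 + -18*4 = -109
i=5: S_5 = -37 + -18*5 = -127
The first 6 terms are: [-37, -55, -73, -91, -109, -127]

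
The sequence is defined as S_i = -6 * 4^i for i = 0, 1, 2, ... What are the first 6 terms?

This is a geometric sequence.
i=0: S_0 = -6 * 4^0 = -6
i=1: S_1 = -6 * 4^1 = -24
i=2: S_2 = -6 * 4^2 = -96
i=3: S_3 = -6 * 4^3 = -384
i=4: S_4 = -6 * 4^4 = -1536
i=5: S_5 = -6 * 4^5 = -6144
The first 6 terms are: [-6, -24, -96, -384, -1536, -6144]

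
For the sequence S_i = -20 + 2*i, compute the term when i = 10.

S_10 = -20 + 2*10 = -20 + 20 = 0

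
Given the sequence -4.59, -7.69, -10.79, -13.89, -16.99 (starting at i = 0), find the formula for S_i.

Check differences: -7.69 - -4.59 = -3.1
-10.79 - -7.69 = -3.1
Common difference d = -3.1.
First term a = -4.59.
Formula: S_i = -4.59 - 3.10*i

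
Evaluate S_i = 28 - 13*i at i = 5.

S_5 = 28 + -13*5 = 28 + -65 = -37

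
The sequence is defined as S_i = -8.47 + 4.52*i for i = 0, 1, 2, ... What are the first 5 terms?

This is an arithmetic sequence.
i=0: S_0 = -8.47 + 4.52*0 = -8.47
i=1: S_1 = -8.47 + 4.52*1 = -3.95
i=2: S_2 = -8.47 + 4.52*2 = 0.57
i=3: S_3 = -8.47 + 4.52*3 = 5.09
i=4: S_4 = -8.47 + 4.52*4 = 9.61
The first 5 terms are: [-8.47, -3.95, 0.57, 5.09, 9.61]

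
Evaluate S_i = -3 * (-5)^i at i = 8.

S_8 = -3 * (-5)^8 = -3 * 390625 = -1171875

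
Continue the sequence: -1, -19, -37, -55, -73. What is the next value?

Differences: -19 - -1 = -18
This is an arithmetic sequence with common difference d = -18.
Next term = -73 + -18 = -91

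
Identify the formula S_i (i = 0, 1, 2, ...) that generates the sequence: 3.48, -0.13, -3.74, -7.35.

Check differences: -0.13 - 3.48 = -3.61
-3.74 - -0.13 = -3.61
Common difference d = -3.61.
First term a = 3.48.
Formula: S_i = 3.48 - 3.61*i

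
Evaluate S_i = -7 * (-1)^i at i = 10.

S_10 = -7 * (-1)^10 = -7 * 1 = -7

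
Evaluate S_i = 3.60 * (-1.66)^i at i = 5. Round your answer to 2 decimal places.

S_5 = 3.6 * (-1.66)^5 ≈ 3.6 * -12.6049 ≈ -45.38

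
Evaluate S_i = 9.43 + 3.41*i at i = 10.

S_10 = 9.43 + 3.41*10 = 9.43 + 34.1 = 43.53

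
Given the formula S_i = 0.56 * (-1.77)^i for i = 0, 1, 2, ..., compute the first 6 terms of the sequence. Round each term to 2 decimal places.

This is a geometric sequence.
i=0: S_0 = 0.56 * (-1.77)^0 = 0.56
i=1: S_1 = 0.56 * (-1.77)^1 ≈ -0.99
i=2: S_2 = 0.56 * (-1.77)^2 ≈ 1.75
i=3: S_3 = 0.56 * (-1.77)^3 ≈ -3.11
i=4: S_4 = 0.56 * (-1.77)^4 ≈ 5.5
i=5: S_5 = 0.56 * (-1.77)^5 ≈ -9.73
The first 6 terms are: [0.56, -0.99, 1.75, -3.11, 5.5, -9.73]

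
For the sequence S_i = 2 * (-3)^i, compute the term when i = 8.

S_8 = 2 * (-3)^8 = 2 * 6561 = 13122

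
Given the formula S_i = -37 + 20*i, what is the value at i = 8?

S_8 = -37 + 20*8 = -37 + 160 = 123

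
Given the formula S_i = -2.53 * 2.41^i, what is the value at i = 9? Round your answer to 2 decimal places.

S_9 = -2.53 * 2.41^9 ≈ -2.53 * 2742.5426 ≈ -6938.63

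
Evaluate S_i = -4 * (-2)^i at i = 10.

S_10 = -4 * (-2)^10 = -4 * 1024 = -4096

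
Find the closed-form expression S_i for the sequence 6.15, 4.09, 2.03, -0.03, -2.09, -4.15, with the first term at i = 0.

Check differences: 4.09 - 6.15 = -2.06
2.03 - 4.09 = -2.06
Common difference d = -2.06.
First term a = 6.15.
Formula: S_i = 6.15 - 2.06*i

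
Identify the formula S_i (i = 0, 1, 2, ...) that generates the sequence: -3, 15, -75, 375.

Check ratios: 15 / -3 = -5.0
Common ratio r = -5.
First term a = -3.
Formula: S_i = -3 * (-5)^i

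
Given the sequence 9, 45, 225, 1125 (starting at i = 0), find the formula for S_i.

Check ratios: 45 / 9 = 5.0
Common ratio r = 5.
First term a = 9.
Formula: S_i = 9 * 5^i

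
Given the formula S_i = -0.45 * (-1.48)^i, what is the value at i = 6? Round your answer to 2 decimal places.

S_6 = -0.45 * (-1.48)^6 ≈ -0.45 * 10.5092 ≈ -4.73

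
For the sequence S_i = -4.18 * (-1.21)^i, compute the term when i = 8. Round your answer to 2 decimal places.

S_8 = -4.18 * (-1.21)^8 ≈ -4.18 * 4.595 ≈ -19.21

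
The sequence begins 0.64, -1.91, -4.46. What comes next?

Differences: -1.91 - 0.64 = -2.55
This is an arithmetic sequence with common difference d = -2.55.
Next term = -4.46 + -2.55 = -7.01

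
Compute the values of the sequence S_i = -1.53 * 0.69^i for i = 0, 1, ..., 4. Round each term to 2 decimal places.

This is a geometric sequence.
i=0: S_0 = -1.53 * 0.69^0 = -1.53
i=1: S_1 = -1.53 * 0.69^1 ≈ -1.06
i=2: S_2 = -1.53 * 0.69^2 ≈ -0.73
i=3: S_3 = -1.53 * 0.69^3 ≈ -0.5
i=4: S_4 = -1.53 * 0.69^4 ≈ -0.35
The first 5 terms are: [-1.53, -1.06, -0.73, -0.5, -0.35]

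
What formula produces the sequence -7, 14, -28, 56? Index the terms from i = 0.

Check ratios: 14 / -7 = -2.0
Common ratio r = -2.
First term a = -7.
Formula: S_i = -7 * (-2)^i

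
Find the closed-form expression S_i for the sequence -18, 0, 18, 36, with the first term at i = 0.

Check differences: 0 - -18 = 18
18 - 0 = 18
Common difference d = 18.
First term a = -18.
Formula: S_i = -18 + 18*i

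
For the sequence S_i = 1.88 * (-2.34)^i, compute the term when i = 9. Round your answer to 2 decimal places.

S_9 = 1.88 * (-2.34)^9 ≈ 1.88 * -2103.501 ≈ -3954.58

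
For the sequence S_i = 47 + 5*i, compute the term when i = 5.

S_5 = 47 + 5*5 = 47 + 25 = 72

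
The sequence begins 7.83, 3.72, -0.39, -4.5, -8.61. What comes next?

Differences: 3.72 - 7.83 = -4.11
This is an arithmetic sequence with common difference d = -4.11.
Next term = -8.61 + -4.11 = -12.72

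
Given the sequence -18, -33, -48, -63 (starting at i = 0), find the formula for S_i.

Check differences: -33 - -18 = -15
-48 - -33 = -15
Common difference d = -15.
First term a = -18.
Formula: S_i = -18 - 15*i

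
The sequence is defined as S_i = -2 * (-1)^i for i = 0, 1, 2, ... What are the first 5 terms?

This is a geometric sequence.
i=0: S_0 = -2 * (-1)^0 = -2
i=1: S_1 = -2 * (-1)^1 = 2
i=2: S_2 = -2 * (-1)^2 = -2
i=3: S_3 = -2 * (-1)^3 = 2
i=4: S_4 = -2 * (-1)^4 = -2
The first 5 terms are: [-2, 2, -2, 2, -2]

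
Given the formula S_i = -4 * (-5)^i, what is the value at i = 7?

S_7 = -4 * (-5)^7 = -4 * -78125 = 312500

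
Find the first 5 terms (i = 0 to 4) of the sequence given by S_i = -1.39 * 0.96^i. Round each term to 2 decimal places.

This is a geometric sequence.
i=0: S_0 = -1.39 * 0.96^0 = -1.39
i=1: S_1 = -1.39 * 0.96^1 ≈ -1.33
i=2: S_2 = -1.39 * 0.96^2 ≈ -1.28
i=3: S_3 = -1.39 * 0.96^3 ≈ -1.23
i=4: S_4 = -1.39 * 0.96^4 ≈ -1.18
The first 5 terms are: [-1.39, -1.33, -1.28, -1.23, -1.18]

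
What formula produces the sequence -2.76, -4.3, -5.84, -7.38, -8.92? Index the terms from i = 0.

Check differences: -4.3 - -2.76 = -1.54
-5.84 - -4.3 = -1.54
Common difference d = -1.54.
First term a = -2.76.
Formula: S_i = -2.76 - 1.54*i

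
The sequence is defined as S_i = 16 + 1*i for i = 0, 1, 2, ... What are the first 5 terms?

This is an arithmetic sequence.
i=0: S_0 = 16 + 1*0 = 16
i=1: S_1 = 16 + 1*1 = 17
i=2: S_2 = 16 + 1*2 = 18
i=3: S_3 = 16 + 1*3 = 19
i=4: S_4 = 16 + 1*4 = 20
The first 5 terms are: [16, 17, 18, 19, 20]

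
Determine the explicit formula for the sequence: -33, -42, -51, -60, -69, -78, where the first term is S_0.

Check differences: -42 - -33 = -9
-51 - -42 = -9
Common difference d = -9.
First term a = -33.
Formula: S_i = -33 - 9*i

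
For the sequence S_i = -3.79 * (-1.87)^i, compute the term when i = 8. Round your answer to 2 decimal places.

S_8 = -3.79 * (-1.87)^8 ≈ -3.79 * 149.5316 ≈ -566.72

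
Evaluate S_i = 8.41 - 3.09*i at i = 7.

S_7 = 8.41 + -3.09*7 = 8.41 + -21.63 = -13.22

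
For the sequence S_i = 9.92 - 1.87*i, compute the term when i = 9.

S_9 = 9.92 + -1.87*9 = 9.92 + -16.83 = -6.91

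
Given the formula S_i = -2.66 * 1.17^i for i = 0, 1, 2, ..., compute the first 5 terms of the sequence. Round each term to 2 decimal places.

This is a geometric sequence.
i=0: S_0 = -2.66 * 1.17^0 = -2.66
i=1: S_1 = -2.66 * 1.17^1 ≈ -3.11
i=2: S_2 = -2.66 * 1.17^2 ≈ -3.64
i=3: S_3 = -2.66 * 1.17^3 ≈ -4.26
i=4: S_4 = -2.66 * 1.17^4 ≈ -4.98
The first 5 terms are: [-2.66, -3.11, -3.64, -4.26, -4.98]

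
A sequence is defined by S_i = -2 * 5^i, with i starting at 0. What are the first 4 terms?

This is a geometric sequence.
i=0: S_0 = -2 * 5^0 = -2
i=1: S_1 = -2 * 5^1 = -10
i=2: S_2 = -2 * 5^2 = -50
i=3: S_3 = -2 * 5^3 = -250
The first 4 terms are: [-2, -10, -50, -250]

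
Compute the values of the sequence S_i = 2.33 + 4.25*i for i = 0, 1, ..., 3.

This is an arithmetic sequence.
i=0: S_0 = 2.33 + 4.25*0 = 2.33
i=1: S_1 = 2.33 + 4.25*1 = 6.58
i=2: S_2 = 2.33 + 4.25*2 = 10.83
i=3: S_3 = 2.33 + 4.25*3 = 15.08
The first 4 terms are: [2.33, 6.58, 10.83, 15.08]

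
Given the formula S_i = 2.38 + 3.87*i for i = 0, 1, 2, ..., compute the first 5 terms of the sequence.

This is an arithmetic sequence.
i=0: S_0 = 2.38 + 3.87*0 = 2.38
i=1: S_1 = 2.38 + 3.87*1 = 6.25
i=2: S_2 = 2.38 + 3.87*2 = 10.12
i=3: S_3 = 2.38 + 3.87*3 = 13.99
i=4: S_4 = 2.38 + 3.87*4 = 17.86
The first 5 terms are: [2.38, 6.25, 10.12, 13.99, 17.86]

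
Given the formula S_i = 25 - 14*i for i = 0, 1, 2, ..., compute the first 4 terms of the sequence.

This is an arithmetic sequence.
i=0: S_0 = 25 + -14*0 = 25
i=1: S_1 = 25 + -14*1 = 11
i=2: S_2 = 25 + -14*2 = -3
i=3: S_3 = 25 + -14*3 = -17
The first 4 terms are: [25, 11, -3, -17]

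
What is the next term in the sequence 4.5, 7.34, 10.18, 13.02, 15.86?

Differences: 7.34 - 4.5 = 2.84
This is an arithmetic sequence with common difference d = 2.84.
Next term = 15.86 + 2.84 = 18.7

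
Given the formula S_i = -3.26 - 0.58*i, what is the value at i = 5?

S_5 = -3.26 + -0.58*5 = -3.26 + -2.9 = -6.16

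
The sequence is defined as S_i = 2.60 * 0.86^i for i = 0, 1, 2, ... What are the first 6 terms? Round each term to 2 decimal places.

This is a geometric sequence.
i=0: S_0 = 2.6 * 0.86^0 = 2.6
i=1: S_1 = 2.6 * 0.86^1 ≈ 2.24
i=2: S_2 = 2.6 * 0.86^2 ≈ 1.92
i=3: S_3 = 2.6 * 0.86^3 ≈ 1.65
i=4: S_4 = 2.6 * 0.86^4 ≈ 1.42
i=5: S_5 = 2.6 * 0.86^5 ≈ 1.22
The first 6 terms are: [2.6, 2.24, 1.92, 1.65, 1.42, 1.22]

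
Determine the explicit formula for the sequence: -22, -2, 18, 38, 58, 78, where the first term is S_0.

Check differences: -2 - -22 = 20
18 - -2 = 20
Common difference d = 20.
First term a = -22.
Formula: S_i = -22 + 20*i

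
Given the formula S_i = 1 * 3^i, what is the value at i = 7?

S_7 = 1 * 3^7 = 1 * 2187 = 2187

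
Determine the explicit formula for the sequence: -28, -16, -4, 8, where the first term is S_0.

Check differences: -16 - -28 = 12
-4 - -16 = 12
Common difference d = 12.
First term a = -28.
Formula: S_i = -28 + 12*i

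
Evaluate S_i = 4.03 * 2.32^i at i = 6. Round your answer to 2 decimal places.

S_6 = 4.03 * 2.32^6 ≈ 4.03 * 155.9294 ≈ 628.4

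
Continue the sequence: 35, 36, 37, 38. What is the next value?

Differences: 36 - 35 = 1
This is an arithmetic sequence with common difference d = 1.
Next term = 38 + 1 = 39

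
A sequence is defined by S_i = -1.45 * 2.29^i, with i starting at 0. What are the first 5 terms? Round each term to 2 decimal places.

This is a geometric sequence.
i=0: S_0 = -1.45 * 2.29^0 = -1.45
i=1: S_1 = -1.45 * 2.29^1 ≈ -3.32
i=2: S_2 = -1.45 * 2.29^2 ≈ -7.6
i=3: S_3 = -1.45 * 2.29^3 ≈ -17.41
i=4: S_4 = -1.45 * 2.29^4 ≈ -39.88
The first 5 terms are: [-1.45, -3.32, -7.6, -17.41, -39.88]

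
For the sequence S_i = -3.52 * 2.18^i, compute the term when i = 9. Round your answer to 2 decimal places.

S_9 = -3.52 * 2.18^9 ≈ -3.52 * 1112.0094 ≈ -3914.27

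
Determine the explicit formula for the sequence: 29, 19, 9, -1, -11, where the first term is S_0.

Check differences: 19 - 29 = -10
9 - 19 = -10
Common difference d = -10.
First term a = 29.
Formula: S_i = 29 - 10*i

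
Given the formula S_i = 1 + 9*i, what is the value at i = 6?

S_6 = 1 + 9*6 = 1 + 54 = 55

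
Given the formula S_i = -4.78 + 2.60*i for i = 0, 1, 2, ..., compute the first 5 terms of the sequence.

This is an arithmetic sequence.
i=0: S_0 = -4.78 + 2.6*0 = -4.78
i=1: S_1 = -4.78 + 2.6*1 = -2.18
i=2: S_2 = -4.78 + 2.6*2 = 0.42
i=3: S_3 = -4.78 + 2.6*3 = 3.02
i=4: S_4 = -4.78 + 2.6*4 = 5.62
The first 5 terms are: [-4.78, -2.18, 0.42, 3.02, 5.62]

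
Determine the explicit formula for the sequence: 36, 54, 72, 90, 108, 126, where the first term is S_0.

Check differences: 54 - 36 = 18
72 - 54 = 18
Common difference d = 18.
First term a = 36.
Formula: S_i = 36 + 18*i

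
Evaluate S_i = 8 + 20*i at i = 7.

S_7 = 8 + 20*7 = 8 + 140 = 148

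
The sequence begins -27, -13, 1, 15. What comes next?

Differences: -13 - -27 = 14
This is an arithmetic sequence with common difference d = 14.
Next term = 15 + 14 = 29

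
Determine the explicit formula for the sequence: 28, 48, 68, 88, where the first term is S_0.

Check differences: 48 - 28 = 20
68 - 48 = 20
Common difference d = 20.
First term a = 28.
Formula: S_i = 28 + 20*i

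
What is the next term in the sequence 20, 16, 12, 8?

Differences: 16 - 20 = -4
This is an arithmetic sequence with common difference d = -4.
Next term = 8 + -4 = 4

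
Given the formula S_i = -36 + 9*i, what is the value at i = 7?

S_7 = -36 + 9*7 = -36 + 63 = 27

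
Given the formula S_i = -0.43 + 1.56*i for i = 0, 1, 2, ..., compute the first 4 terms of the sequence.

This is an arithmetic sequence.
i=0: S_0 = -0.43 + 1.56*0 = -0.43
i=1: S_1 = -0.43 + 1.56*1 = 1.13
i=2: S_2 = -0.43 + 1.56*2 = 2.69
i=3: S_3 = -0.43 + 1.56*3 = 4.25
The first 4 terms are: [-0.43, 1.13, 2.69, 4.25]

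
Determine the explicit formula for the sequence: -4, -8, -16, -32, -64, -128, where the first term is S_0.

Check ratios: -8 / -4 = 2.0
Common ratio r = 2.
First term a = -4.
Formula: S_i = -4 * 2^i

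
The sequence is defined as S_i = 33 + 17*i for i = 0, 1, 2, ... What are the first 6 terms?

This is an arithmetic sequence.
i=0: S_0 = 33 + 17*0 = 33
i=1: S_1 = 33 + 17*1 = 50
i=2: S_2 = 33 + 17*2 = 67
i=3: S_3 = 33 + 17*3 = 84
i=4: S_4 = 33 + 17*4 = 101
i=5: S_5 = 33 + 17*5 = 118
The first 6 terms are: [33, 50, 67, 84, 101, 118]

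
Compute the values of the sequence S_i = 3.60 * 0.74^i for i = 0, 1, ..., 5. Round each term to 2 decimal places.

This is a geometric sequence.
i=0: S_0 = 3.6 * 0.74^0 = 3.6
i=1: S_1 = 3.6 * 0.74^1 ≈ 2.66
i=2: S_2 = 3.6 * 0.74^2 ≈ 1.97
i=3: S_3 = 3.6 * 0.74^3 ≈ 1.46
i=4: S_4 = 3.6 * 0.74^4 ≈ 1.08
i=5: S_5 = 3.6 * 0.74^5 ≈ 0.8
The first 6 terms are: [3.6, 2.66, 1.97, 1.46, 1.08, 0.8]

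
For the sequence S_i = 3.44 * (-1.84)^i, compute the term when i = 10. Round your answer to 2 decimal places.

S_10 = 3.44 * (-1.84)^10 ≈ 3.44 * 444.8138 ≈ 1530.16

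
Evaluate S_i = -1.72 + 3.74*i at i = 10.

S_10 = -1.72 + 3.74*10 = -1.72 + 37.4 = 35.68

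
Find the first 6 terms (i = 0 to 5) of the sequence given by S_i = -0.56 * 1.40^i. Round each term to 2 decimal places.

This is a geometric sequence.
i=0: S_0 = -0.56 * 1.4^0 = -0.56
i=1: S_1 = -0.56 * 1.4^1 ≈ -0.78
i=2: S_2 = -0.56 * 1.4^2 ≈ -1.1
i=3: S_3 = -0.56 * 1.4^3 ≈ -1.54
i=4: S_4 = -0.56 * 1.4^4 ≈ -2.15
i=5: S_5 = -0.56 * 1.4^5 ≈ -3.01
The first 6 terms are: [-0.56, -0.78, -1.1, -1.54, -2.15, -3.01]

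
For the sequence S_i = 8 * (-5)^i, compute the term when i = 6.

S_6 = 8 * (-5)^6 = 8 * 15625 = 125000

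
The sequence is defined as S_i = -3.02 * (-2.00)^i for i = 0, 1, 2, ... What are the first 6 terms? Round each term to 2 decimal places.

This is a geometric sequence.
i=0: S_0 = -3.02 * (-2.0)^0 = -3.02
i=1: S_1 = -3.02 * (-2.0)^1 = 6.04
i=2: S_2 = -3.02 * (-2.0)^2 = -12.08
i=3: S_3 = -3.02 * (-2.0)^3 = 24.16
i=4: S_4 = -3.02 * (-2.0)^4 = -48.32
i=5: S_5 = -3.02 * (-2.0)^5 = 96.64
The first 6 terms are: [-3.02, 6.04, -12.08, 24.16, -48.32, 96.64]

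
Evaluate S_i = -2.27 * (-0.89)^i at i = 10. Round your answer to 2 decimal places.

S_10 = -2.27 * (-0.89)^10 ≈ -2.27 * 0.3118 ≈ -0.71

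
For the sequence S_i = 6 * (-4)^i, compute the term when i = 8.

S_8 = 6 * (-4)^8 = 6 * 65536 = 393216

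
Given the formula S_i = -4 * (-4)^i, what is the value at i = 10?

S_10 = -4 * (-4)^10 = -4 * 1048576 = -4194304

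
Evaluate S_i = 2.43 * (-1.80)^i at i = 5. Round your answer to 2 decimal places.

S_5 = 2.43 * (-1.8)^5 ≈ 2.43 * -18.8957 ≈ -45.92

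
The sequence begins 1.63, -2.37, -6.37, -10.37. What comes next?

Differences: -2.37 - 1.63 = -4.0
This is an arithmetic sequence with common difference d = -4.0.
Next term = -10.37 + -4.0 = -14.37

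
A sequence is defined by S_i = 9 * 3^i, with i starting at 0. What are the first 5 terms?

This is a geometric sequence.
i=0: S_0 = 9 * 3^0 = 9
i=1: S_1 = 9 * 3^1 = 27
i=2: S_2 = 9 * 3^2 = 81
i=3: S_3 = 9 * 3^3 = 243
i=4: S_4 = 9 * 3^4 = 729
The first 5 terms are: [9, 27, 81, 243, 729]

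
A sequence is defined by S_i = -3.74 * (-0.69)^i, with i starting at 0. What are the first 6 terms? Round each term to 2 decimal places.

This is a geometric sequence.
i=0: S_0 = -3.74 * (-0.69)^0 = -3.74
i=1: S_1 = -3.74 * (-0.69)^1 ≈ 2.58
i=2: S_2 = -3.74 * (-0.69)^2 ≈ -1.78
i=3: S_3 = -3.74 * (-0.69)^3 ≈ 1.23
i=4: S_4 = -3.74 * (-0.69)^4 ≈ -0.85
i=5: S_5 = -3.74 * (-0.69)^5 ≈ 0.58
The first 6 terms are: [-3.74, 2.58, -1.78, 1.23, -0.85, 0.58]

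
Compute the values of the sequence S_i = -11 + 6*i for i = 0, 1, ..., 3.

This is an arithmetic sequence.
i=0: S_0 = -11 + 6*0 = -11
i=1: S_1 = -11 + 6*1 = -5
i=2: S_2 = -11 + 6*2 = 1
i=3: S_3 = -11 + 6*3 = 7
The first 4 terms are: [-11, -5, 1, 7]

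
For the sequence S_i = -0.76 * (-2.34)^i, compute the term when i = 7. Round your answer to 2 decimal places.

S_7 = -0.76 * (-2.34)^7 ≈ -0.76 * -384.159 ≈ 291.96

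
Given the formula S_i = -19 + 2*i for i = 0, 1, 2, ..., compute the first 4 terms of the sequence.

This is an arithmetic sequence.
i=0: S_0 = -19 + 2*0 = -19
i=1: S_1 = -19 + 2*1 = -17
i=2: S_2 = -19 + 2*2 = -15
i=3: S_3 = -19 + 2*3 = -13
The first 4 terms are: [-19, -17, -15, -13]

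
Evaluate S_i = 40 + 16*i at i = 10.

S_10 = 40 + 16*10 = 40 + 160 = 200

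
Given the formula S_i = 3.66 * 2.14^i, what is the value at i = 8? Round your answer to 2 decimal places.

S_8 = 3.66 * 2.14^8 ≈ 3.66 * 439.8557 ≈ 1609.87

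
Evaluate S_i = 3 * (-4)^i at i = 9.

S_9 = 3 * (-4)^9 = 3 * -262144 = -786432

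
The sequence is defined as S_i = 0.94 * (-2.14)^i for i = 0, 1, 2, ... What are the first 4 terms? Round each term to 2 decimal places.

This is a geometric sequence.
i=0: S_0 = 0.94 * (-2.14)^0 = 0.94
i=1: S_1 = 0.94 * (-2.14)^1 ≈ -2.01
i=2: S_2 = 0.94 * (-2.14)^2 ≈ 4.3
i=3: S_3 = 0.94 * (-2.14)^3 ≈ -9.21
The first 4 terms are: [0.94, -2.01, 4.3, -9.21]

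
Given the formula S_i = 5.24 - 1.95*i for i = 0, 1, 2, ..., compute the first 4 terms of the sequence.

This is an arithmetic sequence.
i=0: S_0 = 5.24 + -1.95*0 = 5.24
i=1: S_1 = 5.24 + -1.95*1 = 3.29
i=2: S_2 = 5.24 + -1.95*2 = 1.34
i=3: S_3 = 5.24 + -1.95*3 = -0.61
The first 4 terms are: [5.24, 3.29, 1.34, -0.61]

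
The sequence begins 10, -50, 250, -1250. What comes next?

Ratios: -50 / 10 = -5.0
This is a geometric sequence with common ratio r = -5.
Next term = -1250 * -5 = 6250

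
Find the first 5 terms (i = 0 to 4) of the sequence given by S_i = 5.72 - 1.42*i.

This is an arithmetic sequence.
i=0: S_0 = 5.72 + -1.42*0 = 5.72
i=1: S_1 = 5.72 + -1.42*1 = 4.3
i=2: S_2 = 5.72 + -1.42*2 = 2.88
i=3: S_3 = 5.72 + -1.42*3 = 1.46
i=4: S_4 = 5.72 + -1.42*4 = 0.04
The first 5 terms are: [5.72, 4.3, 2.88, 1.46, 0.04]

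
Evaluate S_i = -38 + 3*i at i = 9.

S_9 = -38 + 3*9 = -38 + 27 = -11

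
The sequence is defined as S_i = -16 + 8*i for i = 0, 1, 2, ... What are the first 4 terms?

This is an arithmetic sequence.
i=0: S_0 = -16 + 8*0 = -16
i=1: S_1 = -16 + 8*1 = -8
i=2: S_2 = -16 + 8*2 = 0
i=3: S_3 = -16 + 8*3 = 8
The first 4 terms are: [-16, -8, 0, 8]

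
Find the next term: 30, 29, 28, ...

Differences: 29 - 30 = -1
This is an arithmetic sequence with common difference d = -1.
Next term = 28 + -1 = 27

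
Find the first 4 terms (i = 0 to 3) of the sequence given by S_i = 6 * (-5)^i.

This is a geometric sequence.
i=0: S_0 = 6 * (-5)^0 = 6
i=1: S_1 = 6 * (-5)^1 = -30
i=2: S_2 = 6 * (-5)^2 = 150
i=3: S_3 = 6 * (-5)^3 = -750
The first 4 terms are: [6, -30, 150, -750]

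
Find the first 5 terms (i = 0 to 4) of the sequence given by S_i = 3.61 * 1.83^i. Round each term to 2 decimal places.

This is a geometric sequence.
i=0: S_0 = 3.61 * 1.83^0 = 3.61
i=1: S_1 = 3.61 * 1.83^1 ≈ 6.61
i=2: S_2 = 3.61 * 1.83^2 ≈ 12.09
i=3: S_3 = 3.61 * 1.83^3 ≈ 22.12
i=4: S_4 = 3.61 * 1.83^4 ≈ 40.49
The first 5 terms are: [3.61, 6.61, 12.09, 22.12, 40.49]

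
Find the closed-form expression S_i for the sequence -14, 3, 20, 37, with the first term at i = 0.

Check differences: 3 - -14 = 17
20 - 3 = 17
Common difference d = 17.
First term a = -14.
Formula: S_i = -14 + 17*i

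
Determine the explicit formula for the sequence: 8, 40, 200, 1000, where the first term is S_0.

Check ratios: 40 / 8 = 5.0
Common ratio r = 5.
First term a = 8.
Formula: S_i = 8 * 5^i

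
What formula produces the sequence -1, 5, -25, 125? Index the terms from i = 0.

Check ratios: 5 / -1 = -5.0
Common ratio r = -5.
First term a = -1.
Formula: S_i = -1 * (-5)^i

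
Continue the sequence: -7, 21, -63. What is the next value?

Ratios: 21 / -7 = -3.0
This is a geometric sequence with common ratio r = -3.
Next term = -63 * -3 = 189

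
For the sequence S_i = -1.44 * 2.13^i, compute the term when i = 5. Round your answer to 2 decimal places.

S_5 = -1.44 * 2.13^5 ≈ -1.44 * 43.8428 ≈ -63.13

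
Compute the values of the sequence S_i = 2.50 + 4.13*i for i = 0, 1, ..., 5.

This is an arithmetic sequence.
i=0: S_0 = 2.5 + 4.13*0 = 2.5
i=1: S_1 = 2.5 + 4.13*1 = 6.63
i=2: S_2 = 2.5 + 4.13*2 = 10.76
i=3: S_3 = 2.5 + 4.13*3 = 14.89
i=4: S_4 = 2.5 + 4.13*4 = 19.02
i=5: S_5 = 2.5 + 4.13*5 = 23.15
The first 6 terms are: [2.5, 6.63, 10.76, 14.89, 19.02, 23.15]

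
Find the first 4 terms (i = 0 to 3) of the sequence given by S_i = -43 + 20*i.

This is an arithmetic sequence.
i=0: S_0 = -43 + 20*0 = -43
i=1: S_1 = -43 + 20*1 = -23
i=2: S_2 = -43 + 20*2 = -3
i=3: S_3 = -43 + 20*3 = 17
The first 4 terms are: [-43, -23, -3, 17]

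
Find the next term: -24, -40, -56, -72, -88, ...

Differences: -40 - -24 = -16
This is an arithmetic sequence with common difference d = -16.
Next term = -88 + -16 = -104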